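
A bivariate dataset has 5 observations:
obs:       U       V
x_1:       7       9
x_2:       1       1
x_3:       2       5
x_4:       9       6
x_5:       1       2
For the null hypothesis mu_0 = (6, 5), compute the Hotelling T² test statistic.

Step 1 — sample mean vector:
  mean(U) = (7 + 1 + 2 + 9 + 1) / 5 = 20/5 = 4
  mean(V) = (9 + 1 + 5 + 6 + 2) / 5 = 23/5 = 4.6
  x̄ = (4, 4.6),  deviation x̄ - mu_0 = (4, 4.6) - (6, 5) = (-2, -0.4).

Step 2 — sample covariance matrix, S[i,j] = (1/(n-1)) · Σ_k (x_{k,i} - mean_i) · (x_{k,j} - mean_j), divisor n-1 = 4:
  S[U,U] = ((3)·(3) + (-3)·(-3) + (-2)·(-2) + (5)·(5) + (-3)·(-3)) / 4 = 56/4 = 14
  S[U,V] = ((3)·(4.4) + (-3)·(-3.6) + (-2)·(0.4) + (5)·(1.4) + (-3)·(-2.6)) / 4 = 38/4 = 9.5
  S[V,V] = ((4.4)·(4.4) + (-3.6)·(-3.6) + (0.4)·(0.4) + (1.4)·(1.4) + (-2.6)·(-2.6)) / 4 = 41.2/4 = 10.3
  S = [[14, 9.5],
 [9.5, 10.3]].

Step 3 — invert S. det(S) = 14·10.3 - (9.5)² = 53.95.
  S^{-1} = (1/det) · [[d, -b], [-b, a]] = [[0.1909, -0.1761],
 [-0.1761, 0.2595]].

Step 4 — quadratic form (x̄ - mu_0)^T · S^{-1} · (x̄ - mu_0):
  S^{-1} · (x̄ - mu_0) = (-0.3114, 0.2484),
  (x̄ - mu_0)^T · [...] = (-2)·(-0.3114) + (-0.4)·(0.2484) = 0.5234.

Step 5 — scale by n: T² = 5 · 0.5234 = 2.6172.

T² ≈ 2.6172


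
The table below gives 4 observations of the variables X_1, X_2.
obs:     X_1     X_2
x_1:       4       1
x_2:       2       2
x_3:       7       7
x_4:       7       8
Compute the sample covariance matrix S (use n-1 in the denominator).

Step 1 — column means:
  mean(X_1) = (4 + 2 + 7 + 7) / 4 = 20/4 = 5
  mean(X_2) = (1 + 2 + 7 + 8) / 4 = 18/4 = 4.5

Step 2 — sample covariance S[i,j] = (1/(n-1)) · Σ_k (x_{k,i} - mean_i) · (x_{k,j} - mean_j), with n-1 = 3.
  S[X_1,X_1] = ((-1)·(-1) + (-3)·(-3) + (2)·(2) + (2)·(2)) / 3 = 18/3 = 6
  S[X_1,X_2] = ((-1)·(-3.5) + (-3)·(-2.5) + (2)·(2.5) + (2)·(3.5)) / 3 = 23/3 = 7.6667
  S[X_2,X_2] = ((-3.5)·(-3.5) + (-2.5)·(-2.5) + (2.5)·(2.5) + (3.5)·(3.5)) / 3 = 37/3 = 12.3333

S is symmetric (S[j,i] = S[i,j]). Assembling:

S = [[6, 7.6667],
 [7.6667, 12.3333]]


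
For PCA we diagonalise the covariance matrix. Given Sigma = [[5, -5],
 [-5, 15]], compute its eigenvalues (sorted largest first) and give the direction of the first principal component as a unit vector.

Step 1 — characteristic polynomial of 2×2 Sigma:
  det(Sigma - λI) = λ² - trace · λ + det = 0.
  trace = 5 + 15 = 20, det = 5·15 - (-5)² = 50.
Step 2 — discriminant:
  Δ = trace² - 4·det = 400 - 200 = 200.
Step 3 — eigenvalues:
  λ = (trace ± √Δ)/2 = (20 ± 14.1421)/2,
  λ_1 = 17.0711,  λ_2 = 2.9289.

Step 4 — unit eigenvector for λ_1: solve (Sigma - λ_1 I)v = 0. First row:
  (5 - 17.0711)·v_x + (-5)·v_y = 0, i.e. (-12.0711)·v_x + (-5)·v_y = 0,
  so v ∝ (b, λ_1 - a) = (-5, 12.0711); multiply by -1 so the first entry is positive: u = (5, -12.0711).
  ||u|| = √((5)² + (-12.0711)²) = √(170.7107) ≈ 13.0656,
  v_1 = u/||u|| ≈ (0.3827, -0.9239) (||v_1|| = 1).

λ_1 = 17.0711,  λ_2 = 2.9289;  v_1 ≈ (0.3827, -0.9239)


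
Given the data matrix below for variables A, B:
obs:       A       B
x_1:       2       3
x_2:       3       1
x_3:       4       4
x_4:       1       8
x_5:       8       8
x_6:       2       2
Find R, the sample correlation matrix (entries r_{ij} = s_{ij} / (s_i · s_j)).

Step 1 — column means:
  mean(A) = (2 + 3 + 4 + 1 + 8 + 2) / 6 = 20/6 = 3.3333
  mean(B) = (3 + 1 + 4 + 8 + 8 + 2) / 6 = 26/6 = 4.3333

Step 2 — sample variances and covariances s[i,j] = (1/(n-1)) · Σ_k (x_{k,i} - mean_i) · (x_{k,j} - mean_j), with n-1 = 5:
  s[A,A] = ((-1.3333)·(-1.3333) + (-0.3333)·(-0.3333) + (0.6667)·(0.6667) + (-2.3333)·(-2.3333) + (4.6667)·(4.6667) + (-1.3333)·(-1.3333)) / 5 = 31.3333/5 = 6.2667
  s[A,B] = ((-1.3333)·(-1.3333) + (-0.3333)·(-3.3333) + (0.6667)·(-0.3333) + (-2.3333)·(3.6667) + (4.6667)·(3.6667) + (-1.3333)·(-2.3333)) / 5 = 14.3333/5 = 2.8667
  s[B,B] = ((-1.3333)·(-1.3333) + (-3.3333)·(-3.3333) + (-0.3333)·(-0.3333) + (3.6667)·(3.6667) + (3.6667)·(3.6667) + (-2.3333)·(-2.3333)) / 5 = 45.3333/5 = 9.0667
  Sample standard deviations s_i = √(s[i,i]):
  s(A) = √(6.2667) = 2.5033
  s(B) = √(9.0667) = 3.0111

Step 3 — r_{ij} = s_{ij} / (s_i · s_j):
  r[A,A] = 1 (diagonal).
  r[A,B] = 2.8667 / (2.5033 · 3.0111) = 2.8667 / 7.5378 = 0.3803
  r[B,B] = 1 (diagonal).

R is symmetric with unit diagonal. Assembling:

R = [[1, 0.3803],
 [0.3803, 1]]


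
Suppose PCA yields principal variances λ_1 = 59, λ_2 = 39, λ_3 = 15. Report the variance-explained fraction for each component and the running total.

Step 1 — total variance = trace(Sigma) = Σ λ_i = 59 + 39 + 15 = 113.

Step 2 — fraction explained by component i = λ_i / Σ λ:
  PC1: 59/113 = 0.5221
  PC2: 39/113 = 0.3451
  PC3: 15/113 = 0.1327

Step 3 — cumulative fraction after k components = (λ_1 + ... + λ_k) / Σ λ:
  k = 1: 59/113 = 0.5221
  k = 2: (59 + 39)/113 = 98/113 = 0.8673
  k = 3: (59 + 39 + 15)/113 = 113/113 = 1

Summary (fraction, with percent):

explained: PC1 0.5221 (52.21%), PC2 0.3451 (34.51%), PC3 0.1327 (13.27%);  cumulative: 0.5221, 0.8673, 1


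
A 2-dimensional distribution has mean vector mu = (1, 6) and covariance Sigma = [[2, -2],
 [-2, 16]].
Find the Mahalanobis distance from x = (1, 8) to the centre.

Step 1 — centre the observation: (x - mu) = (0, 2).

Step 2 — invert Sigma. det(Sigma) = 2·16 - (-2)² = 28.
  Sigma^{-1} = (1/det) · [[d, -b], [-b, a]] = [[0.5714, 0.0714],
 [0.0714, 0.0714]].

Step 3 — form the quadratic (x - mu)^T · Sigma^{-1} · (x - mu):
  Sigma^{-1} · (x - mu) = (0.1429, 0.1429).
  (x - mu)^T · [Sigma^{-1} · (x - mu)] = (0)·(0.1429) + (2)·(0.1429) = 0.2857.

Step 4 — take square root: d = √(0.2857) ≈ 0.5345.

d(x, mu) = √(0.2857) ≈ 0.5345


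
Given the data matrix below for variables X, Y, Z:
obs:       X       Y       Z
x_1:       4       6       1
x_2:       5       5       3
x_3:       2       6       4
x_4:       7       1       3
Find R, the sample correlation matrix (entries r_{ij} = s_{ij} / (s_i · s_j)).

Step 1 — column means:
  mean(X) = (4 + 5 + 2 + 7) / 4 = 18/4 = 4.5
  mean(Y) = (6 + 5 + 6 + 1) / 4 = 18/4 = 4.5
  mean(Z) = (1 + 3 + 4 + 3) / 4 = 11/4 = 2.75

Step 2 — sample variances and covariances s[i,j] = (1/(n-1)) · Σ_k (x_{k,i} - mean_i) · (x_{k,j} - mean_j), with n-1 = 3:
  s[X,X] = ((-0.5)·(-0.5) + (0.5)·(0.5) + (-2.5)·(-2.5) + (2.5)·(2.5)) / 3 = 13/3 = 4.3333
  s[X,Y] = ((-0.5)·(1.5) + (0.5)·(0.5) + (-2.5)·(1.5) + (2.5)·(-3.5)) / 3 = -13/3 = -4.3333
  s[X,Z] = ((-0.5)·(-1.75) + (0.5)·(0.25) + (-2.5)·(1.25) + (2.5)·(0.25)) / 3 = -1.5/3 = -0.5
  s[Y,Y] = ((1.5)·(1.5) + (0.5)·(0.5) + (1.5)·(1.5) + (-3.5)·(-3.5)) / 3 = 17/3 = 5.6667
  s[Y,Z] = ((1.5)·(-1.75) + (0.5)·(0.25) + (1.5)·(1.25) + (-3.5)·(0.25)) / 3 = -1.5/3 = -0.5
  s[Z,Z] = ((-1.75)·(-1.75) + (0.25)·(0.25) + (1.25)·(1.25) + (0.25)·(0.25)) / 3 = 4.75/3 = 1.5833
  Sample standard deviations s_i = √(s[i,i]):
  s(X) = √(4.3333) = 2.0817
  s(Y) = √(5.6667) = 2.3805
  s(Z) = √(1.5833) = 1.2583

Step 3 — r_{ij} = s_{ij} / (s_i · s_j):
  r[X,X] = 1 (diagonal).
  r[X,Y] = -4.3333 / (2.0817 · 2.3805) = -4.3333 / 4.9554 = -0.8745
  r[X,Z] = -0.5 / (2.0817 · 1.2583) = -0.5 / 2.6194 = -0.1909
  r[Y,Y] = 1 (diagonal).
  r[Y,Z] = -0.5 / (2.3805 · 1.2583) = -0.5 / 2.9954 = -0.1669
  r[Z,Z] = 1 (diagonal).

R is symmetric with unit diagonal. Assembling:

R = [[1, -0.8745, -0.1909],
 [-0.8745, 1, -0.1669],
 [-0.1909, -0.1669, 1]]


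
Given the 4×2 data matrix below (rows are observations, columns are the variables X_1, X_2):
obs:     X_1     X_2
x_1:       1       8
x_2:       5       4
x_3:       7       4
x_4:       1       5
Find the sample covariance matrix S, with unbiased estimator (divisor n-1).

Step 1 — column means:
  mean(X_1) = (1 + 5 + 7 + 1) / 4 = 14/4 = 3.5
  mean(X_2) = (8 + 4 + 4 + 5) / 4 = 21/4 = 5.25

Step 2 — sample covariance S[i,j] = (1/(n-1)) · Σ_k (x_{k,i} - mean_i) · (x_{k,j} - mean_j), with n-1 = 3.
  S[X_1,X_1] = ((-2.5)·(-2.5) + (1.5)·(1.5) + (3.5)·(3.5) + (-2.5)·(-2.5)) / 3 = 27/3 = 9
  S[X_1,X_2] = ((-2.5)·(2.75) + (1.5)·(-1.25) + (3.5)·(-1.25) + (-2.5)·(-0.25)) / 3 = -12.5/3 = -4.1667
  S[X_2,X_2] = ((2.75)·(2.75) + (-1.25)·(-1.25) + (-1.25)·(-1.25) + (-0.25)·(-0.25)) / 3 = 10.75/3 = 3.5833

S is symmetric (S[j,i] = S[i,j]). Assembling:

S = [[9, -4.1667],
 [-4.1667, 3.5833]]


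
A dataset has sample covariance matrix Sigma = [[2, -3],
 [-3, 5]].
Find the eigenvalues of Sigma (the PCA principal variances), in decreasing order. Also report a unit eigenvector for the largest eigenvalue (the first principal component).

Step 1 — characteristic polynomial of 2×2 Sigma:
  det(Sigma - λI) = λ² - trace · λ + det = 0.
  trace = 2 + 5 = 7, det = 2·5 - (-3)² = 1.
Step 2 — discriminant:
  Δ = trace² - 4·det = 49 - 4 = 45.
Step 3 — eigenvalues:
  λ = (trace ± √Δ)/2 = (7 ± 6.7082)/2,
  λ_1 = 6.8541,  λ_2 = 0.1459.

Step 4 — unit eigenvector for λ_1: solve (Sigma - λ_1 I)v = 0. First row:
  (2 - 6.8541)·v_x + (-3)·v_y = 0, i.e. (-4.8541)·v_x + (-3)·v_y = 0,
  so v ∝ (b, λ_1 - a) = (-3, 4.8541); multiply by -1 so the first entry is positive: u = (3, -4.8541).
  ||u|| = √((3)² + (-4.8541)²) = √(32.5623) ≈ 5.7063,
  v_1 = u/||u|| ≈ (0.5257, -0.8507) (||v_1|| = 1).

λ_1 = 6.8541,  λ_2 = 0.1459;  v_1 ≈ (0.5257, -0.8507)


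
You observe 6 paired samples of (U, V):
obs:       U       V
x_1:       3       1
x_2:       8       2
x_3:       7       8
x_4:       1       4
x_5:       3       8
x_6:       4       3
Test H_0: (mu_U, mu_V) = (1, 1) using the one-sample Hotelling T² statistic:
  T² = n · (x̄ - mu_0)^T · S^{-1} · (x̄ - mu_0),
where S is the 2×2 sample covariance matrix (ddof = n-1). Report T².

Step 1 — sample mean vector:
  mean(U) = (3 + 8 + 7 + 1 + 3 + 4) / 6 = 26/6 = 4.3333
  mean(V) = (1 + 2 + 8 + 4 + 8 + 3) / 6 = 26/6 = 4.3333
  x̄ = (4.3333, 4.3333),  deviation x̄ - mu_0 = (4.3333, 4.3333) - (1, 1) = (3.3333, 3.3333).

Step 2 — sample covariance matrix, S[i,j] = (1/(n-1)) · Σ_k (x_{k,i} - mean_i) · (x_{k,j} - mean_j), divisor n-1 = 5:
  S[U,U] = ((-1.3333)·(-1.3333) + (3.6667)·(3.6667) + (2.6667)·(2.6667) + (-3.3333)·(-3.3333) + (-1.3333)·(-1.3333) + (-0.3333)·(-0.3333)) / 5 = 35.3333/5 = 7.0667
  S[U,V] = ((-1.3333)·(-3.3333) + (3.6667)·(-2.3333) + (2.6667)·(3.6667) + (-3.3333)·(-0.3333) + (-1.3333)·(3.6667) + (-0.3333)·(-1.3333)) / 5 = 2.3333/5 = 0.4667
  S[V,V] = ((-3.3333)·(-3.3333) + (-2.3333)·(-2.3333) + (3.6667)·(3.6667) + (-0.3333)·(-0.3333) + (3.6667)·(3.6667) + (-1.3333)·(-1.3333)) / 5 = 45.3333/5 = 9.0667
  S = [[7.0667, 0.4667],
 [0.4667, 9.0667]].

Step 3 — invert S. det(S) = 7.0667·9.0667 - (0.4667)² = 63.8533.
  S^{-1} = (1/det) · [[d, -b], [-b, a]] = [[0.142, -0.0073],
 [-0.0073, 0.1107]].

Step 4 — quadratic form (x̄ - mu_0)^T · S^{-1} · (x̄ - mu_0):
  S^{-1} · (x̄ - mu_0) = (0.4489, 0.3445),
  (x̄ - mu_0)^T · [...] = (3.3333)·(0.4489) + (3.3333)·(0.3445) = 2.645.

Step 5 — scale by n: T² = 6 · 2.645 = 15.8697.

T² ≈ 15.8697


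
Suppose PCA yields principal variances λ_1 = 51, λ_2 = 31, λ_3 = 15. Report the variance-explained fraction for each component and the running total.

Step 1 — total variance = trace(Sigma) = Σ λ_i = 51 + 31 + 15 = 97.

Step 2 — fraction explained by component i = λ_i / Σ λ:
  PC1: 51/97 = 0.5258
  PC2: 31/97 = 0.3196
  PC3: 15/97 = 0.1546

Step 3 — cumulative fraction after k components = (λ_1 + ... + λ_k) / Σ λ:
  k = 1: 51/97 = 0.5258
  k = 2: (51 + 31)/97 = 82/97 = 0.8454
  k = 3: (51 + 31 + 15)/97 = 97/97 = 1

Summary (fraction, with percent):

explained: PC1 0.5258 (52.58%), PC2 0.3196 (31.96%), PC3 0.1546 (15.46%);  cumulative: 0.5258, 0.8454, 1


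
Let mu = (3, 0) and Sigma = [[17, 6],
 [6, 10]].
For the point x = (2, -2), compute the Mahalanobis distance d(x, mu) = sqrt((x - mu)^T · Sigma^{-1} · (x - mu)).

Step 1 — centre the observation: (x - mu) = (-1, -2).

Step 2 — invert Sigma. det(Sigma) = 17·10 - (6)² = 134.
  Sigma^{-1} = (1/det) · [[d, -b], [-b, a]] = [[0.0746, -0.0448],
 [-0.0448, 0.1269]].

Step 3 — form the quadratic (x - mu)^T · Sigma^{-1} · (x - mu):
  Sigma^{-1} · (x - mu) = (0.0149, -0.209).
  (x - mu)^T · [Sigma^{-1} · (x - mu)] = (-1)·(0.0149) + (-2)·(-0.209) = 0.403.

Step 4 — take square root: d = √(0.403) ≈ 0.6348.

d(x, mu) = √(0.403) ≈ 0.6348


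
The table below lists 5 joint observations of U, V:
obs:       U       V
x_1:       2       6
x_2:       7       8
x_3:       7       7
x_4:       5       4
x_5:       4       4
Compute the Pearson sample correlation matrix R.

Step 1 — column means:
  mean(U) = (2 + 7 + 7 + 5 + 4) / 5 = 25/5 = 5
  mean(V) = (6 + 8 + 7 + 4 + 4) / 5 = 29/5 = 5.8

Step 2 — sample variances and covariances s[i,j] = (1/(n-1)) · Σ_k (x_{k,i} - mean_i) · (x_{k,j} - mean_j), with n-1 = 4:
  s[U,U] = ((-3)·(-3) + (2)·(2) + (2)·(2) + (0)·(0) + (-1)·(-1)) / 4 = 18/4 = 4.5
  s[U,V] = ((-3)·(0.2) + (2)·(2.2) + (2)·(1.2) + (0)·(-1.8) + (-1)·(-1.8)) / 4 = 8/4 = 2
  s[V,V] = ((0.2)·(0.2) + (2.2)·(2.2) + (1.2)·(1.2) + (-1.8)·(-1.8) + (-1.8)·(-1.8)) / 4 = 12.8/4 = 3.2
  Sample standard deviations s_i = √(s[i,i]):
  s(U) = √(4.5) = 2.1213
  s(V) = √(3.2) = 1.7889

Step 3 — r_{ij} = s_{ij} / (s_i · s_j):
  r[U,U] = 1 (diagonal).
  r[U,V] = 2 / (2.1213 · 1.7889) = 2 / 3.7947 = 0.527
  r[V,V] = 1 (diagonal).

R is symmetric with unit diagonal. Assembling:

R = [[1, 0.527],
 [0.527, 1]]


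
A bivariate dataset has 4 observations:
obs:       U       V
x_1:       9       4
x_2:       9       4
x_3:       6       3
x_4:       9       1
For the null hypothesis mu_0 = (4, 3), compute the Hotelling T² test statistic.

Step 1 — sample mean vector:
  mean(U) = (9 + 9 + 6 + 9) / 4 = 33/4 = 8.25
  mean(V) = (4 + 4 + 3 + 1) / 4 = 12/4 = 3
  x̄ = (8.25, 3),  deviation x̄ - mu_0 = (8.25, 3) - (4, 3) = (4.25, 0).

Step 2 — sample covariance matrix, S[i,j] = (1/(n-1)) · Σ_k (x_{k,i} - mean_i) · (x_{k,j} - mean_j), divisor n-1 = 3:
  S[U,U] = ((0.75)·(0.75) + (0.75)·(0.75) + (-2.25)·(-2.25) + (0.75)·(0.75)) / 3 = 6.75/3 = 2.25
  S[U,V] = ((0.75)·(1) + (0.75)·(1) + (-2.25)·(0) + (0.75)·(-2)) / 3 = 0/3 = 0
  S[V,V] = ((1)·(1) + (1)·(1) + (0)·(0) + (-2)·(-2)) / 3 = 6/3 = 2
  S = [[2.25, 0],
 [0, 2]].

Step 3 — invert S. det(S) = 2.25·2 - (0)² = 4.5.
  S^{-1} = (1/det) · [[d, -b], [-b, a]] = [[0.4444, 0],
 [0, 0.5]].

Step 4 — quadratic form (x̄ - mu_0)^T · S^{-1} · (x̄ - mu_0):
  S^{-1} · (x̄ - mu_0) = (1.8889, 0),
  (x̄ - mu_0)^T · [...] = (4.25)·(1.8889) + (0)·(0) = 8.0278.

Step 5 — scale by n: T² = 4 · 8.0278 = 32.1111.

T² ≈ 32.1111


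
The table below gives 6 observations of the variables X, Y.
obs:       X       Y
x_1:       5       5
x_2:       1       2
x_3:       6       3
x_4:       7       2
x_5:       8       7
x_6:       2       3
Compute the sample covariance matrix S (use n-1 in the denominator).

Step 1 — column means:
  mean(X) = (5 + 1 + 6 + 7 + 8 + 2) / 6 = 29/6 = 4.8333
  mean(Y) = (5 + 2 + 3 + 2 + 7 + 3) / 6 = 22/6 = 3.6667

Step 2 — sample covariance S[i,j] = (1/(n-1)) · Σ_k (x_{k,i} - mean_i) · (x_{k,j} - mean_j), with n-1 = 5.
  S[X,X] = ((0.1667)·(0.1667) + (-3.8333)·(-3.8333) + (1.1667)·(1.1667) + (2.1667)·(2.1667) + (3.1667)·(3.1667) + (-2.8333)·(-2.8333)) / 5 = 38.8333/5 = 7.7667
  S[X,Y] = ((0.1667)·(1.3333) + (-3.8333)·(-1.6667) + (1.1667)·(-0.6667) + (2.1667)·(-1.6667) + (3.1667)·(3.3333) + (-2.8333)·(-0.6667)) / 5 = 14.6667/5 = 2.9333
  S[Y,Y] = ((1.3333)·(1.3333) + (-1.6667)·(-1.6667) + (-0.6667)·(-0.6667) + (-1.6667)·(-1.6667) + (3.3333)·(3.3333) + (-0.6667)·(-0.6667)) / 5 = 19.3333/5 = 3.8667

S is symmetric (S[j,i] = S[i,j]). Assembling:

S = [[7.7667, 2.9333],
 [2.9333, 3.8667]]


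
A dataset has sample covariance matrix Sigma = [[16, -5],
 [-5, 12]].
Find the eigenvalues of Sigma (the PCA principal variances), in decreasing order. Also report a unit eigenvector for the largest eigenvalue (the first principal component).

Step 1 — characteristic polynomial of 2×2 Sigma:
  det(Sigma - λI) = λ² - trace · λ + det = 0.
  trace = 16 + 12 = 28, det = 16·12 - (-5)² = 167.
Step 2 — discriminant:
  Δ = trace² - 4·det = 784 - 668 = 116.
Step 3 — eigenvalues:
  λ = (trace ± √Δ)/2 = (28 ± 10.7703)/2,
  λ_1 = 19.3852,  λ_2 = 8.6148.

Step 4 — unit eigenvector for λ_1: solve (Sigma - λ_1 I)v = 0. First row:
  (16 - 19.3852)·v_x + (-5)·v_y = 0, i.e. (-3.3852)·v_x + (-5)·v_y = 0,
  so v ∝ (b, λ_1 - a) = (-5, 3.3852); multiply by -1 so the first entry is positive: u = (5, -3.3852).
  ||u|| = √((5)² + (-3.3852)²) = √(36.4593) ≈ 6.0382,
  v_1 = u/||u|| ≈ (0.8281, -0.5606) (||v_1|| = 1).

λ_1 = 19.3852,  λ_2 = 8.6148;  v_1 ≈ (0.8281, -0.5606)


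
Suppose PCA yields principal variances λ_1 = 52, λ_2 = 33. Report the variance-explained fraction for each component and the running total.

Step 1 — total variance = trace(Sigma) = Σ λ_i = 52 + 33 = 85.

Step 2 — fraction explained by component i = λ_i / Σ λ:
  PC1: 52/85 = 0.6118
  PC2: 33/85 = 0.3882

Step 3 — cumulative fraction after k components = (λ_1 + ... + λ_k) / Σ λ:
  k = 1: 52/85 = 0.6118
  k = 2: (52 + 33)/85 = 85/85 = 1

Summary (fraction, with percent):

explained: PC1 0.6118 (61.18%), PC2 0.3882 (38.82%);  cumulative: 0.6118, 1


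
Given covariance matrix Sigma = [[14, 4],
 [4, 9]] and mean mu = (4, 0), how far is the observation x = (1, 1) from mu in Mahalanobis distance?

Step 1 — centre the observation: (x - mu) = (-3, 1).

Step 2 — invert Sigma. det(Sigma) = 14·9 - (4)² = 110.
  Sigma^{-1} = (1/det) · [[d, -b], [-b, a]] = [[0.0818, -0.0364],
 [-0.0364, 0.1273]].

Step 3 — form the quadratic (x - mu)^T · Sigma^{-1} · (x - mu):
  Sigma^{-1} · (x - mu) = (-0.2818, 0.2364).
  (x - mu)^T · [Sigma^{-1} · (x - mu)] = (-3)·(-0.2818) + (1)·(0.2364) = 1.0818.

Step 4 — take square root: d = √(1.0818) ≈ 1.0401.

d(x, mu) = √(1.0818) ≈ 1.0401


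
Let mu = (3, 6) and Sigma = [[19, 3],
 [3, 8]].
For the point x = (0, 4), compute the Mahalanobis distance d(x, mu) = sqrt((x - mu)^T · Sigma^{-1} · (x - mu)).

Step 1 — centre the observation: (x - mu) = (-3, -2).

Step 2 — invert Sigma. det(Sigma) = 19·8 - (3)² = 143.
  Sigma^{-1} = (1/det) · [[d, -b], [-b, a]] = [[0.0559, -0.021],
 [-0.021, 0.1329]].

Step 3 — form the quadratic (x - mu)^T · Sigma^{-1} · (x - mu):
  Sigma^{-1} · (x - mu) = (-0.1259, -0.2028).
  (x - mu)^T · [Sigma^{-1} · (x - mu)] = (-3)·(-0.1259) + (-2)·(-0.2028) = 0.7832.

Step 4 — take square root: d = √(0.7832) ≈ 0.885.

d(x, mu) = √(0.7832) ≈ 0.885


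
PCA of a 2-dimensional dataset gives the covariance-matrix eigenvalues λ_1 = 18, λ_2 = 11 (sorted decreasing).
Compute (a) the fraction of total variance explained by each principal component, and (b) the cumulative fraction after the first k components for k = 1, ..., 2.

Step 1 — total variance = trace(Sigma) = Σ λ_i = 18 + 11 = 29.

Step 2 — fraction explained by component i = λ_i / Σ λ:
  PC1: 18/29 = 0.6207
  PC2: 11/29 = 0.3793

Step 3 — cumulative fraction after k components = (λ_1 + ... + λ_k) / Σ λ:
  k = 1: 18/29 = 0.6207
  k = 2: (18 + 11)/29 = 29/29 = 1

Summary (fraction, with percent):

explained: PC1 0.6207 (62.07%), PC2 0.3793 (37.93%);  cumulative: 0.6207, 1


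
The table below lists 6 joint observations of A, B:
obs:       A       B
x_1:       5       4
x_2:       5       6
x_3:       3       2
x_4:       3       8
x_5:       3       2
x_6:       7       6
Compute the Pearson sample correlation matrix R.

Step 1 — column means:
  mean(A) = (5 + 5 + 3 + 3 + 3 + 7) / 6 = 26/6 = 4.3333
  mean(B) = (4 + 6 + 2 + 8 + 2 + 6) / 6 = 28/6 = 4.6667

Step 2 — sample variances and covariances s[i,j] = (1/(n-1)) · Σ_k (x_{k,i} - mean_i) · (x_{k,j} - mean_j), with n-1 = 5:
  s[A,A] = ((0.6667)·(0.6667) + (0.6667)·(0.6667) + (-1.3333)·(-1.3333) + (-1.3333)·(-1.3333) + (-1.3333)·(-1.3333) + (2.6667)·(2.6667)) / 5 = 13.3333/5 = 2.6667
  s[A,B] = ((0.6667)·(-0.6667) + (0.6667)·(1.3333) + (-1.3333)·(-2.6667) + (-1.3333)·(3.3333) + (-1.3333)·(-2.6667) + (2.6667)·(1.3333)) / 5 = 6.6667/5 = 1.3333
  s[B,B] = ((-0.6667)·(-0.6667) + (1.3333)·(1.3333) + (-2.6667)·(-2.6667) + (3.3333)·(3.3333) + (-2.6667)·(-2.6667) + (1.3333)·(1.3333)) / 5 = 29.3333/5 = 5.8667
  Sample standard deviations s_i = √(s[i,i]):
  s(A) = √(2.6667) = 1.633
  s(B) = √(5.8667) = 2.4221

Step 3 — r_{ij} = s_{ij} / (s_i · s_j):
  r[A,A] = 1 (diagonal).
  r[A,B] = 1.3333 / (1.633 · 2.4221) = 1.3333 / 3.9553 = 0.3371
  r[B,B] = 1 (diagonal).

R is symmetric with unit diagonal. Assembling:

R = [[1, 0.3371],
 [0.3371, 1]]


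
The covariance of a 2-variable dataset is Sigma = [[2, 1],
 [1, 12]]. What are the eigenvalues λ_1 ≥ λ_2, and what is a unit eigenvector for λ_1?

Step 1 — characteristic polynomial of 2×2 Sigma:
  det(Sigma - λI) = λ² - trace · λ + det = 0.
  trace = 2 + 12 = 14, det = 2·12 - (1)² = 23.
Step 2 — discriminant:
  Δ = trace² - 4·det = 196 - 92 = 104.
Step 3 — eigenvalues:
  λ = (trace ± √Δ)/2 = (14 ± 10.198)/2,
  λ_1 = 12.099,  λ_2 = 1.901.

Step 4 — unit eigenvector for λ_1: solve (Sigma - λ_1 I)v = 0. First row:
  (2 - 12.099)·v_x + (1)·v_y = 0, i.e. (-10.099)·v_x + (1)·v_y = 0,
  so v ∝ (b, λ_1 - a) = (1, 10.099) = u.
  ||u|| = √((1)² + (10.099)²) = √(102.9902) ≈ 10.1484,
  v_1 = u/||u|| ≈ (0.0985, 0.9951) (||v_1|| = 1).

λ_1 = 12.099,  λ_2 = 1.901;  v_1 ≈ (0.0985, 0.9951)


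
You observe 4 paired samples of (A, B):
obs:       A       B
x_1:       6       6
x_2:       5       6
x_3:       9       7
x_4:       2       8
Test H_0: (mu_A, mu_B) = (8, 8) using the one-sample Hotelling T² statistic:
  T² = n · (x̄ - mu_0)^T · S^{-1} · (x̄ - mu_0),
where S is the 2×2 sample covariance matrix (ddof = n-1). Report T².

Step 1 — sample mean vector:
  mean(A) = (6 + 5 + 9 + 2) / 4 = 22/4 = 5.5
  mean(B) = (6 + 6 + 7 + 8) / 4 = 27/4 = 6.75
  x̄ = (5.5, 6.75),  deviation x̄ - mu_0 = (5.5, 6.75) - (8, 8) = (-2.5, -1.25).

Step 2 — sample covariance matrix, S[i,j] = (1/(n-1)) · Σ_k (x_{k,i} - mean_i) · (x_{k,j} - mean_j), divisor n-1 = 3:
  S[A,A] = ((0.5)·(0.5) + (-0.5)·(-0.5) + (3.5)·(3.5) + (-3.5)·(-3.5)) / 3 = 25/3 = 8.3333
  S[A,B] = ((0.5)·(-0.75) + (-0.5)·(-0.75) + (3.5)·(0.25) + (-3.5)·(1.25)) / 3 = -3.5/3 = -1.1667
  S[B,B] = ((-0.75)·(-0.75) + (-0.75)·(-0.75) + (0.25)·(0.25) + (1.25)·(1.25)) / 3 = 2.75/3 = 0.9167
  S = [[8.3333, -1.1667],
 [-1.1667, 0.9167]].

Step 3 — invert S. det(S) = 8.3333·0.9167 - (-1.1667)² = 6.2778.
  S^{-1} = (1/det) · [[d, -b], [-b, a]] = [[0.146, 0.1858],
 [0.1858, 1.3274]].

Step 4 — quadratic form (x̄ - mu_0)^T · S^{-1} · (x̄ - mu_0):
  S^{-1} · (x̄ - mu_0) = (-0.5973, -2.1239),
  (x̄ - mu_0)^T · [...] = (-2.5)·(-0.5973) + (-1.25)·(-2.1239) = 4.1482.

Step 5 — scale by n: T² = 4 · 4.1482 = 16.5929.

T² ≈ 16.5929


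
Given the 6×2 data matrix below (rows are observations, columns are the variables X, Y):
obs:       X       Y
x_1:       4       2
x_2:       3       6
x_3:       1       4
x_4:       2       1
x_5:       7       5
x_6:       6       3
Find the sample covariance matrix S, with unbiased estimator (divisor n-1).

Step 1 — column means:
  mean(X) = (4 + 3 + 1 + 2 + 7 + 6) / 6 = 23/6 = 3.8333
  mean(Y) = (2 + 6 + 4 + 1 + 5 + 3) / 6 = 21/6 = 3.5

Step 2 — sample covariance S[i,j] = (1/(n-1)) · Σ_k (x_{k,i} - mean_i) · (x_{k,j} - mean_j), with n-1 = 5.
  S[X,X] = ((0.1667)·(0.1667) + (-0.8333)·(-0.8333) + (-2.8333)·(-2.8333) + (-1.8333)·(-1.8333) + (3.1667)·(3.1667) + (2.1667)·(2.1667)) / 5 = 26.8333/5 = 5.3667
  S[X,Y] = ((0.1667)·(-1.5) + (-0.8333)·(2.5) + (-2.8333)·(0.5) + (-1.8333)·(-2.5) + (3.1667)·(1.5) + (2.1667)·(-0.5)) / 5 = 4.5/5 = 0.9
  S[Y,Y] = ((-1.5)·(-1.5) + (2.5)·(2.5) + (0.5)·(0.5) + (-2.5)·(-2.5) + (1.5)·(1.5) + (-0.5)·(-0.5)) / 5 = 17.5/5 = 3.5

S is symmetric (S[j,i] = S[i,j]). Assembling:

S = [[5.3667, 0.9],
 [0.9, 3.5]]


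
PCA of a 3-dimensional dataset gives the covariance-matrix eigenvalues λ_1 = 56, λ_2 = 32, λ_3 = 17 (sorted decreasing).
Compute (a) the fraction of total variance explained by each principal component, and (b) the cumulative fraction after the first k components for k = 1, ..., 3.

Step 1 — total variance = trace(Sigma) = Σ λ_i = 56 + 32 + 17 = 105.

Step 2 — fraction explained by component i = λ_i / Σ λ:
  PC1: 56/105 = 0.5333
  PC2: 32/105 = 0.3048
  PC3: 17/105 = 0.1619

Step 3 — cumulative fraction after k components = (λ_1 + ... + λ_k) / Σ λ:
  k = 1: 56/105 = 0.5333
  k = 2: (56 + 32)/105 = 88/105 = 0.8381
  k = 3: (56 + 32 + 17)/105 = 105/105 = 1

Summary (fraction, with percent):

explained: PC1 0.5333 (53.33%), PC2 0.3048 (30.48%), PC3 0.1619 (16.19%);  cumulative: 0.5333, 0.8381, 1


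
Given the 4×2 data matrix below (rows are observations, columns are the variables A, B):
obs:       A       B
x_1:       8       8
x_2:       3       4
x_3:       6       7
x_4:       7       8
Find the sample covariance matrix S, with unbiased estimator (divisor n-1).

Step 1 — column means:
  mean(A) = (8 + 3 + 6 + 7) / 4 = 24/4 = 6
  mean(B) = (8 + 4 + 7 + 8) / 4 = 27/4 = 6.75

Step 2 — sample covariance S[i,j] = (1/(n-1)) · Σ_k (x_{k,i} - mean_i) · (x_{k,j} - mean_j), with n-1 = 3.
  S[A,A] = ((2)·(2) + (-3)·(-3) + (0)·(0) + (1)·(1)) / 3 = 14/3 = 4.6667
  S[A,B] = ((2)·(1.25) + (-3)·(-2.75) + (0)·(0.25) + (1)·(1.25)) / 3 = 12/3 = 4
  S[B,B] = ((1.25)·(1.25) + (-2.75)·(-2.75) + (0.25)·(0.25) + (1.25)·(1.25)) / 3 = 10.75/3 = 3.5833

S is symmetric (S[j,i] = S[i,j]). Assembling:

S = [[4.6667, 4],
 [4, 3.5833]]


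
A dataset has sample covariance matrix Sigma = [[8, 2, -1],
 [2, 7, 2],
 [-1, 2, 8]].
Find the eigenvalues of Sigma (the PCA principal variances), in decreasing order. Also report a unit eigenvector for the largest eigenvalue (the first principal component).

Step 1 — characteristic polynomial p(λ) = det(λI - Sigma) = λ³ - tr·λ² + c_1·λ - det, where tr = trace, c_1 = sum of the principal 2×2 minors, det = det(Sigma):
  tr = 8 + 7 + 8 = 23,
  c_1 = (8·7 - (2)²) + (8·8 - (-1)²) + (7·8 - (2)²) = 52 + 63 + 52 = 167,
  det = 8·(7·8 - (2)²) - (2)·((2)·8 - (2)·(-1)) + (-1)·((2)·(2) - 7·(-1)) = 8·(52) - (2)·(18) + (-1)·(11) = 369.
  So p(λ) = λ³ - 23λ² + 167λ - 369.
Step 2 — look for an integer root (rational root theorem: any rational root is an integer divisor of 369). Testing λ = 9:
  p(9) = 729 - 1863 + 1503 - 369 = 0  ✓
  Dividing out (λ - 9): p(λ) = (λ - 9)(λ² - 14λ + 41).
Step 3 — remaining eigenvalues from the quadratic λ² - 14λ + 41 = 0:
  Δ = 14² - 4·41 = 196 - 164 = 32,  λ = (14 ± √32)/2 = (14 ± 5.6569)/2 ≈ 9.8284 or 4.1716.
  Sorted: λ_1 = 9.8284,  λ_2 = 9,  λ_3 = 4.1716  (check: sum = 23 = tr ✓).

Step 4 — unit eigenvector for λ_1 ≈ 9.8284: v spans the null space of (Sigma - λ_1 I), whose rows are
  r_1 = (-1.8284, 2, -1),  r_2 = (2, -2.8284, 2),  r_3 = (-1, 2, -1.8284).
  v is orthogonal to every row, so take v ∝ r_1 × r_2 = ((2)·(2) - (-1)·(-2.8284), (-1)·(2) - (-1.8284)·(2), (-1.8284)·(-2.8284) - (2)·(2)) ≈ (1.1716, 1.6569, 1.1716).
  Let u = (1.1716, 1.6569, 1.1716).
  ||u|| = √((1.1716)² + (1.6569)² + (1.1716)²) = √(5.4903) ≈ 2.3431,  v_1 = u/||u|| ≈ (0.5, 0.7071, 0.5) (||v_1|| = 1).

λ_1 = 9.8284,  λ_2 = 9,  λ_3 = 4.1716;  v_1 ≈ (0.5, 0.7071, 0.5)


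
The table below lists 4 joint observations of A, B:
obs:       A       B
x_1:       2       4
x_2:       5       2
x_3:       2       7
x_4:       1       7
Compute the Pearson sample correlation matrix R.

Step 1 — column means:
  mean(A) = (2 + 5 + 2 + 1) / 4 = 10/4 = 2.5
  mean(B) = (4 + 2 + 7 + 7) / 4 = 20/4 = 5

Step 2 — sample variances and covariances s[i,j] = (1/(n-1)) · Σ_k (x_{k,i} - mean_i) · (x_{k,j} - mean_j), with n-1 = 3:
  s[A,A] = ((-0.5)·(-0.5) + (2.5)·(2.5) + (-0.5)·(-0.5) + (-1.5)·(-1.5)) / 3 = 9/3 = 3
  s[A,B] = ((-0.5)·(-1) + (2.5)·(-3) + (-0.5)·(2) + (-1.5)·(2)) / 3 = -11/3 = -3.6667
  s[B,B] = ((-1)·(-1) + (-3)·(-3) + (2)·(2) + (2)·(2)) / 3 = 18/3 = 6
  Sample standard deviations s_i = √(s[i,i]):
  s(A) = √(3) = 1.7321
  s(B) = √(6) = 2.4495

Step 3 — r_{ij} = s_{ij} / (s_i · s_j):
  r[A,A] = 1 (diagonal).
  r[A,B] = -3.6667 / (1.7321 · 2.4495) = -3.6667 / 4.2426 = -0.8642
  r[B,B] = 1 (diagonal).

R is symmetric with unit diagonal. Assembling:

R = [[1, -0.8642],
 [-0.8642, 1]]


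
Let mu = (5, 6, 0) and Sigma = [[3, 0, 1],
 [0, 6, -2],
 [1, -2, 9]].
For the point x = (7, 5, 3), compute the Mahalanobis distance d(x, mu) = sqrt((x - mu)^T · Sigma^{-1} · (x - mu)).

Step 1 — centre the observation: (x - mu) = (2, -1, 3).

Step 2 — invert Sigma (cofactor / det for 3×3, or solve directly):
  Sigma^{-1} = [[0.3472, -0.0139, -0.0417],
 [-0.0139, 0.1806, 0.0417],
 [-0.0417, 0.0417, 0.125]].

Step 3 — form the quadratic (x - mu)^T · Sigma^{-1} · (x - mu):
  Sigma^{-1} · (x - mu) = (0.5833, -0.0833, 0.25).
  (x - mu)^T · [Sigma^{-1} · (x - mu)] = (2)·(0.5833) + (-1)·(-0.0833) + (3)·(0.25) = 2.

Step 4 — take square root: d = √(2) ≈ 1.4142.

d(x, mu) = √(2) ≈ 1.4142


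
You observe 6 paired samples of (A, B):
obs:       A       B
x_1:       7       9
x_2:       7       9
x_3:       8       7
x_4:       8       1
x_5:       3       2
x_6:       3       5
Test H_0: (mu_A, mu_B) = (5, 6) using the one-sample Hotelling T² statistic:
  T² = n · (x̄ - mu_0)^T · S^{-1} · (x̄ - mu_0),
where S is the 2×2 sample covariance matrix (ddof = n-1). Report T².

Step 1 — sample mean vector:
  mean(A) = (7 + 7 + 8 + 8 + 3 + 3) / 6 = 36/6 = 6
  mean(B) = (9 + 9 + 7 + 1 + 2 + 5) / 6 = 33/6 = 5.5
  x̄ = (6, 5.5),  deviation x̄ - mu_0 = (6, 5.5) - (5, 6) = (1, -0.5).

Step 2 — sample covariance matrix, S[i,j] = (1/(n-1)) · Σ_k (x_{k,i} - mean_i) · (x_{k,j} - mean_j), divisor n-1 = 5:
  S[A,A] = ((1)·(1) + (1)·(1) + (2)·(2) + (2)·(2) + (-3)·(-3) + (-3)·(-3)) / 5 = 28/5 = 5.6
  S[A,B] = ((1)·(3.5) + (1)·(3.5) + (2)·(1.5) + (2)·(-4.5) + (-3)·(-3.5) + (-3)·(-0.5)) / 5 = 13/5 = 2.6
  S[B,B] = ((3.5)·(3.5) + (3.5)·(3.5) + (1.5)·(1.5) + (-4.5)·(-4.5) + (-3.5)·(-3.5) + (-0.5)·(-0.5)) / 5 = 59.5/5 = 11.9
  S = [[5.6, 2.6],
 [2.6, 11.9]].

Step 3 — invert S. det(S) = 5.6·11.9 - (2.6)² = 59.88.
  S^{-1} = (1/det) · [[d, -b], [-b, a]] = [[0.1987, -0.0434],
 [-0.0434, 0.0935]].

Step 4 — quadratic form (x̄ - mu_0)^T · S^{-1} · (x̄ - mu_0):
  S^{-1} · (x̄ - mu_0) = (0.2204, -0.0902),
  (x̄ - mu_0)^T · [...] = (1)·(0.2204) + (-0.5)·(-0.0902) = 0.2655.

Step 5 — scale by n: T² = 6 · 0.2655 = 1.5932.

T² ≈ 1.5932


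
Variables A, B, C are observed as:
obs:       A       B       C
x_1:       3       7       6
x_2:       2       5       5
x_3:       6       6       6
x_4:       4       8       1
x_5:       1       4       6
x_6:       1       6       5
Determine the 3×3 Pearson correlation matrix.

Step 1 — column means:
  mean(A) = (3 + 2 + 6 + 4 + 1 + 1) / 6 = 17/6 = 2.8333
  mean(B) = (7 + 5 + 6 + 8 + 4 + 6) / 6 = 36/6 = 6
  mean(C) = (6 + 5 + 6 + 1 + 6 + 5) / 6 = 29/6 = 4.8333

Step 2 — sample variances and covariances s[i,j] = (1/(n-1)) · Σ_k (x_{k,i} - mean_i) · (x_{k,j} - mean_j), with n-1 = 5:
  s[A,A] = ((0.1667)·(0.1667) + (-0.8333)·(-0.8333) + (3.1667)·(3.1667) + (1.1667)·(1.1667) + (-1.8333)·(-1.8333) + (-1.8333)·(-1.8333)) / 5 = 18.8333/5 = 3.7667
  s[A,B] = ((0.1667)·(1) + (-0.8333)·(-1) + (3.1667)·(0) + (1.1667)·(2) + (-1.8333)·(-2) + (-1.8333)·(0)) / 5 = 7/5 = 1.4
  s[A,C] = ((0.1667)·(1.1667) + (-0.8333)·(0.1667) + (3.1667)·(1.1667) + (1.1667)·(-3.8333) + (-1.8333)·(1.1667) + (-1.8333)·(0.1667)) / 5 = -3.1667/5 = -0.6333
  s[B,B] = ((1)·(1) + (-1)·(-1) + (0)·(0) + (2)·(2) + (-2)·(-2) + (0)·(0)) / 5 = 10/5 = 2
  s[B,C] = ((1)·(1.1667) + (-1)·(0.1667) + (0)·(1.1667) + (2)·(-3.8333) + (-2)·(1.1667) + (0)·(0.1667)) / 5 = -9/5 = -1.8
  s[C,C] = ((1.1667)·(1.1667) + (0.1667)·(0.1667) + (1.1667)·(1.1667) + (-3.8333)·(-3.8333) + (1.1667)·(1.1667) + (0.1667)·(0.1667)) / 5 = 18.8333/5 = 3.7667
  Sample standard deviations s_i = √(s[i,i]):
  s(A) = √(3.7667) = 1.9408
  s(B) = √(2) = 1.4142
  s(C) = √(3.7667) = 1.9408

Step 3 — r_{ij} = s_{ij} / (s_i · s_j):
  r[A,A] = 1 (diagonal).
  r[A,B] = 1.4 / (1.9408 · 1.4142) = 1.4 / 2.7447 = 0.5101
  r[A,C] = -0.6333 / (1.9408 · 1.9408) = -0.6333 / 3.7667 = -0.1681
  r[B,B] = 1 (diagonal).
  r[B,C] = -1.8 / (1.4142 · 1.9408) = -1.8 / 2.7447 = -0.6558
  r[C,C] = 1 (diagonal).

R is symmetric with unit diagonal. Assembling:

R = [[1, 0.5101, -0.1681],
 [0.5101, 1, -0.6558],
 [-0.1681, -0.6558, 1]]


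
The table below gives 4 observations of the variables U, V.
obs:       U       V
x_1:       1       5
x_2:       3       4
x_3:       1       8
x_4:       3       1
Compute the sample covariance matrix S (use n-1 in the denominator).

Step 1 — column means:
  mean(U) = (1 + 3 + 1 + 3) / 4 = 8/4 = 2
  mean(V) = (5 + 4 + 8 + 1) / 4 = 18/4 = 4.5

Step 2 — sample covariance S[i,j] = (1/(n-1)) · Σ_k (x_{k,i} - mean_i) · (x_{k,j} - mean_j), with n-1 = 3.
  S[U,U] = ((-1)·(-1) + (1)·(1) + (-1)·(-1) + (1)·(1)) / 3 = 4/3 = 1.3333
  S[U,V] = ((-1)·(0.5) + (1)·(-0.5) + (-1)·(3.5) + (1)·(-3.5)) / 3 = -8/3 = -2.6667
  S[V,V] = ((0.5)·(0.5) + (-0.5)·(-0.5) + (3.5)·(3.5) + (-3.5)·(-3.5)) / 3 = 25/3 = 8.3333

S is symmetric (S[j,i] = S[i,j]). Assembling:

S = [[1.3333, -2.6667],
 [-2.6667, 8.3333]]


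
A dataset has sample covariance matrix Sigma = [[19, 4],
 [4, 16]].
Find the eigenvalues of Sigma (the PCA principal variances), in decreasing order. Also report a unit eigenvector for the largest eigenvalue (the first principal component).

Step 1 — characteristic polynomial of 2×2 Sigma:
  det(Sigma - λI) = λ² - trace · λ + det = 0.
  trace = 19 + 16 = 35, det = 19·16 - (4)² = 288.
Step 2 — discriminant:
  Δ = trace² - 4·det = 1225 - 1152 = 73.
Step 3 — eigenvalues:
  λ = (trace ± √Δ)/2 = (35 ± 8.544)/2,
  λ_1 = 21.772,  λ_2 = 13.228.

Step 4 — unit eigenvector for λ_1: solve (Sigma - λ_1 I)v = 0. First row:
  (19 - 21.772)·v_x + (4)·v_y = 0, i.e. (-2.772)·v_x + (4)·v_y = 0,
  so v ∝ (b, λ_1 - a) = (4, 2.772) = u.
  ||u|| = √((4)² + (2.772)²) = √(23.684) ≈ 4.8666,
  v_1 = u/||u|| ≈ (0.8219, 0.5696) (||v_1|| = 1).

λ_1 = 21.772,  λ_2 = 13.228;  v_1 ≈ (0.8219, 0.5696)


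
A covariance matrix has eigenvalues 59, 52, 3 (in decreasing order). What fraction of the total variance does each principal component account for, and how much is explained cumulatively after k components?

Step 1 — total variance = trace(Sigma) = Σ λ_i = 59 + 52 + 3 = 114.

Step 2 — fraction explained by component i = λ_i / Σ λ:
  PC1: 59/114 = 0.5175
  PC2: 52/114 = 0.4561
  PC3: 3/114 = 0.0263

Step 3 — cumulative fraction after k components = (λ_1 + ... + λ_k) / Σ λ:
  k = 1: 59/114 = 0.5175
  k = 2: (59 + 52)/114 = 111/114 = 0.9737
  k = 3: (59 + 52 + 3)/114 = 114/114 = 1

Summary (fraction, with percent):

explained: PC1 0.5175 (51.75%), PC2 0.4561 (45.61%), PC3 0.0263 (2.63%);  cumulative: 0.5175, 0.9737, 1


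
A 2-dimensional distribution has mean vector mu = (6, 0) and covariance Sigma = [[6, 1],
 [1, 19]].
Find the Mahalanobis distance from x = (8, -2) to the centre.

Step 1 — centre the observation: (x - mu) = (2, -2).

Step 2 — invert Sigma. det(Sigma) = 6·19 - (1)² = 113.
  Sigma^{-1} = (1/det) · [[d, -b], [-b, a]] = [[0.1681, -0.0088],
 [-0.0088, 0.0531]].

Step 3 — form the quadratic (x - mu)^T · Sigma^{-1} · (x - mu):
  Sigma^{-1} · (x - mu) = (0.354, -0.1239).
  (x - mu)^T · [Sigma^{-1} · (x - mu)] = (2)·(0.354) + (-2)·(-0.1239) = 0.9558.

Step 4 — take square root: d = √(0.9558) ≈ 0.9776.

d(x, mu) = √(0.9558) ≈ 0.9776


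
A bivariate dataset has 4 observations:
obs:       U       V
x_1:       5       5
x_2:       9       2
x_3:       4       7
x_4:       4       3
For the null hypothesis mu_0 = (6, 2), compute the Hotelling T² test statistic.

Step 1 — sample mean vector:
  mean(U) = (5 + 9 + 4 + 4) / 4 = 22/4 = 5.5
  mean(V) = (5 + 2 + 7 + 3) / 4 = 17/4 = 4.25
  x̄ = (5.5, 4.25),  deviation x̄ - mu_0 = (5.5, 4.25) - (6, 2) = (-0.5, 2.25).

Step 2 — sample covariance matrix, S[i,j] = (1/(n-1)) · Σ_k (x_{k,i} - mean_i) · (x_{k,j} - mean_j), divisor n-1 = 3:
  S[U,U] = ((-0.5)·(-0.5) + (3.5)·(3.5) + (-1.5)·(-1.5) + (-1.5)·(-1.5)) / 3 = 17/3 = 5.6667
  S[U,V] = ((-0.5)·(0.75) + (3.5)·(-2.25) + (-1.5)·(2.75) + (-1.5)·(-1.25)) / 3 = -10.5/3 = -3.5
  S[V,V] = ((0.75)·(0.75) + (-2.25)·(-2.25) + (2.75)·(2.75) + (-1.25)·(-1.25)) / 3 = 14.75/3 = 4.9167
  S = [[5.6667, -3.5],
 [-3.5, 4.9167]].

Step 3 — invert S. det(S) = 5.6667·4.9167 - (-3.5)² = 15.6111.
  S^{-1} = (1/det) · [[d, -b], [-b, a]] = [[0.3149, 0.2242],
 [0.2242, 0.363]].

Step 4 — quadratic form (x̄ - mu_0)^T · S^{-1} · (x̄ - mu_0):
  S^{-1} · (x̄ - mu_0) = (0.347, 0.7046),
  (x̄ - mu_0)^T · [...] = (-0.5)·(0.347) + (2.25)·(0.7046) = 1.4119.

Step 5 — scale by n: T² = 4 · 1.4119 = 5.6477.

T² ≈ 5.6477


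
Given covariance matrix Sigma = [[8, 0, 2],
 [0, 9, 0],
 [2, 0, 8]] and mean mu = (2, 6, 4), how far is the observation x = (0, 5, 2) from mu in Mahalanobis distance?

Step 1 — centre the observation: (x - mu) = (-2, -1, -2).

Step 2 — invert Sigma (cofactor / det for 3×3, or solve directly):
  Sigma^{-1} = [[0.1333, 0, -0.0333],
 [0, 0.1111, 0],
 [-0.0333, 0, 0.1333]].

Step 3 — form the quadratic (x - mu)^T · Sigma^{-1} · (x - mu):
  Sigma^{-1} · (x - mu) = (-0.2, -0.1111, -0.2).
  (x - mu)^T · [Sigma^{-1} · (x - mu)] = (-2)·(-0.2) + (-1)·(-0.1111) + (-2)·(-0.2) = 0.9111.

Step 4 — take square root: d = √(0.9111) ≈ 0.9545.

d(x, mu) = √(0.9111) ≈ 0.9545


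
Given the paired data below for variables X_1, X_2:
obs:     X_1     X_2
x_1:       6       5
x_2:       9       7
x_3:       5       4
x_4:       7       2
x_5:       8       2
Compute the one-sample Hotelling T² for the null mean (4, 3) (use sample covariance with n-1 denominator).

Step 1 — sample mean vector:
  mean(X_1) = (6 + 9 + 5 + 7 + 8) / 5 = 35/5 = 7
  mean(X_2) = (5 + 7 + 4 + 2 + 2) / 5 = 20/5 = 4
  x̄ = (7, 4),  deviation x̄ - mu_0 = (7, 4) - (4, 3) = (3, 1).

Step 2 — sample covariance matrix, S[i,j] = (1/(n-1)) · Σ_k (x_{k,i} - mean_i) · (x_{k,j} - mean_j), divisor n-1 = 4:
  S[X_1,X_1] = ((-1)·(-1) + (2)·(2) + (-2)·(-2) + (0)·(0) + (1)·(1)) / 4 = 10/4 = 2.5
  S[X_1,X_2] = ((-1)·(1) + (2)·(3) + (-2)·(0) + (0)·(-2) + (1)·(-2)) / 4 = 3/4 = 0.75
  S[X_2,X_2] = ((1)·(1) + (3)·(3) + (0)·(0) + (-2)·(-2) + (-2)·(-2)) / 4 = 18/4 = 4.5
  S = [[2.5, 0.75],
 [0.75, 4.5]].

Step 3 — invert S. det(S) = 2.5·4.5 - (0.75)² = 10.6875.
  S^{-1} = (1/det) · [[d, -b], [-b, a]] = [[0.4211, -0.0702],
 [-0.0702, 0.2339]].

Step 4 — quadratic form (x̄ - mu_0)^T · S^{-1} · (x̄ - mu_0):
  S^{-1} · (x̄ - mu_0) = (1.193, 0.0234),
  (x̄ - mu_0)^T · [...] = (3)·(1.193) + (1)·(0.0234) = 3.6023.

Step 5 — scale by n: T² = 5 · 3.6023 = 18.0117.

T² ≈ 18.0117


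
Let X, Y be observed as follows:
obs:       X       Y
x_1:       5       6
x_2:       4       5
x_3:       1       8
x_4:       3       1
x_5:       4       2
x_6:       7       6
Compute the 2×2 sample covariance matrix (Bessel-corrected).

Step 1 — column means:
  mean(X) = (5 + 4 + 1 + 3 + 4 + 7) / 6 = 24/6 = 4
  mean(Y) = (6 + 5 + 8 + 1 + 2 + 6) / 6 = 28/6 = 4.6667

Step 2 — sample covariance S[i,j] = (1/(n-1)) · Σ_k (x_{k,i} - mean_i) · (x_{k,j} - mean_j), with n-1 = 5.
  S[X,X] = ((1)·(1) + (0)·(0) + (-3)·(-3) + (-1)·(-1) + (0)·(0) + (3)·(3)) / 5 = 20/5 = 4
  S[X,Y] = ((1)·(1.3333) + (0)·(0.3333) + (-3)·(3.3333) + (-1)·(-3.6667) + (0)·(-2.6667) + (3)·(1.3333)) / 5 = -1/5 = -0.2
  S[Y,Y] = ((1.3333)·(1.3333) + (0.3333)·(0.3333) + (3.3333)·(3.3333) + (-3.6667)·(-3.6667) + (-2.6667)·(-2.6667) + (1.3333)·(1.3333)) / 5 = 35.3333/5 = 7.0667

S is symmetric (S[j,i] = S[i,j]). Assembling:

S = [[4, -0.2],
 [-0.2, 7.0667]]
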